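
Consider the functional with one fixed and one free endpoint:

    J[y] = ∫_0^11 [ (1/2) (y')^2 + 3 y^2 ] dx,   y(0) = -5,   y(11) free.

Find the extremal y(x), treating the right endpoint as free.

The Lagrangian L = (1/2) (y')^2 + 3 y^2 gives
    ∂L/∂y = 6 y,   ∂L/∂y' = y'.
Euler-Lagrange: y'' − 6 y = 0.
With k = sqrt(6), the general solution is
    y(x) = A cosh(sqrt(6) x) + B sinh(sqrt(6) x).
Fixed left endpoint y(0) = -5 ⇒ A = -5.
The right endpoint x = 11 is free, so the natural (transversality) condition is ∂L/∂y' |_{x=11} = 0, i.e. y'(11) = 0.
Compute y'(x) = A k sinh(k x) + B k cosh(k x), so
    y'(11) = A k sinh(k·11) + B k cosh(k·11) = 0
    ⇒ B = −A tanh(k·11) = 5 tanh(sqrt(6)·11).
Therefore the extremal is
    y(x) = −5 cosh(sqrt(6) x) + 5 tanh(sqrt(6)·11) sinh(sqrt(6) x).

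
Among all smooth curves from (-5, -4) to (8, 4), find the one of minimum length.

Arc-length functional: J[y] = ∫ sqrt(1 + (y')^2) dx.
Lagrangian L = sqrt(1 + (y')^2) has no explicit y dependence, so ∂L/∂y = 0 and the Euler-Lagrange equation gives
    d/dx( y' / sqrt(1 + (y')^2) ) = 0  ⇒  y' / sqrt(1 + (y')^2) = const.
Hence y' is constant, so y(x) is affine.
Fitting the endpoints (-5, -4) and (8, 4):
    slope m = (4 − (-4)) / (8 − (-5)) = 8/13,
    intercept c = (-4) − m·(-5) = -12/13.
Extremal: y(x) = (8/13) x - 12/13.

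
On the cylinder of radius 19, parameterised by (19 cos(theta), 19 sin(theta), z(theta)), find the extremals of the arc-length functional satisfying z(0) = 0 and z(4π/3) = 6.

Parameterise the cylinder of radius R = 19 as
    r(θ) = (19 cos θ, 19 sin θ, z(θ)).
The arc-length element is
    ds = sqrt(361 + (dz/dθ)^2) dθ,
so the Lagrangian is L = sqrt(361 + z'^2).
L depends on z' only, not on z or θ, so ∂L/∂z = 0 and
    ∂L/∂z' = z' / sqrt(361 + z'^2).
The Euler-Lagrange equation gives
    d/dθ( z' / sqrt(361 + z'^2) ) = 0,
so z' is constant. Integrating once:
    z(θ) = a θ + b,
a helix on the cylinder (a straight line when the cylinder is unrolled). The constants a, b are determined by the endpoint conditions.
With endpoint conditions z(0) = 0 and z(4π/3) = 6: from z(0) = b we get b = 0, and a·4π/3 + 0 = 6 gives a = 9/(2π), so
    z(θ) = (9/(2π)) θ.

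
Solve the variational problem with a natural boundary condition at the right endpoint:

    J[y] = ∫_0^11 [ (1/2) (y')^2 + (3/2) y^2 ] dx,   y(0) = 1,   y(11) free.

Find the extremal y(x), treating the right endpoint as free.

The Lagrangian L = (1/2) (y')^2 + (3/2) y^2 gives
    ∂L/∂y = 3 y,   ∂L/∂y' = y'.
Euler-Lagrange: y'' − 3 y = 0.
With k = sqrt(3), the general solution is
    y(x) = A cosh(sqrt(3) x) + B sinh(sqrt(3) x).
Fixed left endpoint y(0) = 1 ⇒ A = 1.
The right endpoint x = 11 is free, so the natural (transversality) condition is ∂L/∂y' |_{x=11} = 0, i.e. y'(11) = 0.
Compute y'(x) = A k sinh(k x) + B k cosh(k x), so
    y'(11) = A k sinh(k·11) + B k cosh(k·11) = 0
    ⇒ B = −A tanh(k·11) = − tanh(sqrt(3)·11).
Therefore the extremal is
    y(x) = cosh(sqrt(3) x) − tanh(sqrt(3)·11) sinh(sqrt(3) x).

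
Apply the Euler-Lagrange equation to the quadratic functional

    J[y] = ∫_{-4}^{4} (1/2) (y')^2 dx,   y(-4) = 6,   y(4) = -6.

The Lagrangian is L = (1/2) (y')^2.
Compute ∂L/∂y = 0, ∂L/∂y' = y'.
The Euler-Lagrange equation d/dx(∂L/∂y') − ∂L/∂y = 0 reduces to
    y'' = 0.
Its general solution is
    y(x) = A x + B,
with A, B fixed by the endpoint conditions.
Applying the endpoint conditions y(-4) = 6 and y(4) = -6: solve A·-4 + B = 6 and A·4 + B = -6. Subtracting gives A(4 − -4) = -6 − 6, so A = -3/2, and B = 6 − A·-4 = 0. Therefore
    y(x) = (-3/2) x.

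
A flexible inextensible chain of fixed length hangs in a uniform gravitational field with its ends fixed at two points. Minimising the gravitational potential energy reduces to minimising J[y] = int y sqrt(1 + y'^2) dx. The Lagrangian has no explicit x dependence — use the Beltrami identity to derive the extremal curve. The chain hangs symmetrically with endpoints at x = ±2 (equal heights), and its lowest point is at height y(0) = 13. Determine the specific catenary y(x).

The Lagrangian L(y, y') = y sqrt(1 + y'^2) has no explicit x dependence, so the Beltrami identity applies:
    L − y' ∂L/∂y' = C.
Compute ∂L/∂y' = y · y' / sqrt(1 + y'^2). Then
    L − y' ∂L/∂y'
    = y sqrt(1 + y'^2) − y · y'^2 / sqrt(1 + y'^2)
    = y (1 + y'^2 − y'^2) / sqrt(1 + y'^2)
    = y / sqrt(1 + y'^2) = C.
Squaring gives y^2 = C^2 (1 + y'^2), i.e.
    y'^2 = y^2 / C^2 − 1.
Separating variables,
    dy / sqrt(y^2 − C^2) = dx / C,
and integrating gives arccosh(y / C) = (x − a)/C, so
    y(x) = C cosh((x − a)/C),
the catenary. The constants C and a are fixed by the two endpoint conditions (and, for the hanging-chain problem, the length constraint selects C).
Now fit the given data. The endpoints x = ±2 are symmetric at equal height, so the catenary is even about its minimum: a = 0 and y(x) = C cosh(x/C). The lowest point is y(0) = C cosh(0) = C, and we are told y(0) = 13, so C = 13. Therefore
    y(x) = 13 cosh(x/13),
and at the endpoints
    y(±2) = 13 cosh(2/13).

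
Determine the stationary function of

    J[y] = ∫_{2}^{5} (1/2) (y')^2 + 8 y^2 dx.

The Lagrangian is L = (1/2) (y')^2 + 8 y^2.
Compute ∂L/∂y = 16y, ∂L/∂y' = y'.
The Euler-Lagrange equation d/dx(∂L/∂y') − ∂L/∂y = 0 reduces to
    y'' − 16 y = 0.
Its general solution is
    y(x) = A e^(4x) + B e^(−4x),
with A, B fixed by the endpoint conditions.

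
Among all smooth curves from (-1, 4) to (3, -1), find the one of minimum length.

Arc-length functional: J[y] = ∫ sqrt(1 + (y')^2) dx.
Lagrangian L = sqrt(1 + (y')^2) has no explicit y dependence, so ∂L/∂y = 0 and the Euler-Lagrange equation gives
    d/dx( y' / sqrt(1 + (y')^2) ) = 0  ⇒  y' / sqrt(1 + (y')^2) = const.
Hence y' is constant, so y(x) is affine.
Fitting the endpoints (-1, 4) and (3, -1):
    slope m = ((-1) − 4) / (3 − (-1)) = -5/4,
    intercept c = 4 − m·(-1) = 11/4.
Extremal: y(x) = (-5/4) x + 11/4.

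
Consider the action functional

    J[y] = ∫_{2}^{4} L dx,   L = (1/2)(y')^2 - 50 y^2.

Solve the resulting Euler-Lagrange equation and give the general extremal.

The Lagrangian is L = (1/2)(y')^2 - 50 y^2.
∂L/∂y = -100y.
∂L/∂y' = y'.
The Euler-Lagrange equation d/dx(∂L/∂y') − ∂L/∂y = 0 becomes:
    y'' + 100 y = 0
General solution: y(x) = A sin(10x) + B cos(10x), where A and B are arbitrary constants fixed by the endpoint conditions.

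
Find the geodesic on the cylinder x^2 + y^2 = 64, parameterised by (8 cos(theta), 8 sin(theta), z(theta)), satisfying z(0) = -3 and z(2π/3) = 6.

Parameterise the cylinder of radius R = 8 as
    r(θ) = (8 cos θ, 8 sin θ, z(θ)).
The arc-length element is
    ds = sqrt(64 + (dz/dθ)^2) dθ,
so the Lagrangian is L = sqrt(64 + z'^2).
L depends on z' only, not on z or θ, so ∂L/∂z = 0 and
    ∂L/∂z' = z' / sqrt(64 + z'^2).
The Euler-Lagrange equation gives
    d/dθ( z' / sqrt(64 + z'^2) ) = 0,
so z' is constant. Integrating once:
    z(θ) = a θ + b,
a helix on the cylinder (a straight line when the cylinder is unrolled). The constants a, b are determined by the endpoint conditions.
With endpoint conditions z(0) = -3 and z(2π/3) = 6: from z(0) = b we get b = -3, and a·2π/3 + -3 = 6 gives a = 27/(2π), so
    z(θ) = (27/(2π)) θ − 3.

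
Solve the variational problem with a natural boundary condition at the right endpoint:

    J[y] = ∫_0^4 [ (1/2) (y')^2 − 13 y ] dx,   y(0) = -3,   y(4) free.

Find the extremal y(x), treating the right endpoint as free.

The Lagrangian L = (1/2) (y')^2 − 13 y gives
    ∂L/∂y = −13,   ∂L/∂y' = y'.
Euler-Lagrange: d/dx(y') − (−13) = 0, i.e. y'' + 13 = 0, so
    y(x) = −(13/2) x^2 + C1 x + C2.
Fixed left endpoint y(0) = -3 ⇒ C2 = -3.
The right endpoint x = 4 is free, so the natural (transversality) condition is ∂L/∂y' |_{x=4} = 0, i.e. y'(4) = 0.
Compute y'(x) = −13 x + C1, so y'(4) = −52 + C1 = 0 ⇒ C1 = 52.
Therefore the extremal is
    y(x) = −(13/2) x^2 + 52 x − 3.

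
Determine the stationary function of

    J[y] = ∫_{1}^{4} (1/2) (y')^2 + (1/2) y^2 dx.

The Lagrangian is L = (1/2) (y')^2 + (1/2) y^2.
Compute ∂L/∂y = y, ∂L/∂y' = y'.
The Euler-Lagrange equation d/dx(∂L/∂y') − ∂L/∂y = 0 reduces to
    y'' − y = 0.
Its general solution is
    y(x) = A e^x + B e^(−x),
with A, B fixed by the endpoint conditions.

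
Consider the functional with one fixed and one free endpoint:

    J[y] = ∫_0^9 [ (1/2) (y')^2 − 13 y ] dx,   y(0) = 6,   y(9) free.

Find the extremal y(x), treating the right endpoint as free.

The Lagrangian L = (1/2) (y')^2 − 13 y gives
    ∂L/∂y = −13,   ∂L/∂y' = y'.
Euler-Lagrange: d/dx(y') − (−13) = 0, i.e. y'' + 13 = 0, so
    y(x) = −(13/2) x^2 + C1 x + C2.
Fixed left endpoint y(0) = 6 ⇒ C2 = 6.
The right endpoint x = 9 is free, so the natural (transversality) condition is ∂L/∂y' |_{x=9} = 0, i.e. y'(9) = 0.
Compute y'(x) = −13 x + C1, so y'(9) = −117 + C1 = 0 ⇒ C1 = 117.
Therefore the extremal is
    y(x) = −(13/2) x^2 + 117 x + 6.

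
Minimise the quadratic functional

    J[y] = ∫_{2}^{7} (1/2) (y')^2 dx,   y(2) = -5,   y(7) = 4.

The Lagrangian is L = (1/2) (y')^2.
Compute ∂L/∂y = 0, ∂L/∂y' = y'.
The Euler-Lagrange equation d/dx(∂L/∂y') − ∂L/∂y = 0 reduces to
    y'' = 0.
Its general solution is
    y(x) = A x + B,
with A, B fixed by the endpoint conditions.
Applying the endpoint conditions y(2) = -5 and y(7) = 4: solve A·2 + B = -5 and A·7 + B = 4. Subtracting gives A(7 − 2) = 4 − -5, so A = 9/5, and B = -5 − A·2 = -43/5. Therefore
    y(x) = (9/5) x - 43/5.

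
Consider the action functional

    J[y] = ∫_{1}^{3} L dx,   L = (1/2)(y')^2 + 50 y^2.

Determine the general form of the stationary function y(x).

The Lagrangian is L = (1/2)(y')^2 + 50 y^2.
∂L/∂y = 100y.
∂L/∂y' = y'.
The Euler-Lagrange equation d/dx(∂L/∂y') − ∂L/∂y = 0 becomes:
    y'' - 100 y = 0
General solution: y(x) = A e^(10x) + B e^(-10x), where A and B are arbitrary constants fixed by the endpoint conditions.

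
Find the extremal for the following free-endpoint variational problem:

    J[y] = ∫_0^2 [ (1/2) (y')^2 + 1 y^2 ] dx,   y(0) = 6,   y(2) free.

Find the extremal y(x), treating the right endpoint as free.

The Lagrangian L = (1/2) (y')^2 + 1 y^2 gives
    ∂L/∂y = 2 y,   ∂L/∂y' = y'.
Euler-Lagrange: y'' − 2 y = 0.
With k = sqrt(2), the general solution is
    y(x) = A cosh(sqrt(2) x) + B sinh(sqrt(2) x).
Fixed left endpoint y(0) = 6 ⇒ A = 6.
The right endpoint x = 2 is free, so the natural (transversality) condition is ∂L/∂y' |_{x=2} = 0, i.e. y'(2) = 0.
Compute y'(x) = A k sinh(k x) + B k cosh(k x), so
    y'(2) = A k sinh(k·2) + B k cosh(k·2) = 0
    ⇒ B = −A tanh(k·2) = − 6 tanh(sqrt(2)·2).
Therefore the extremal is
    y(x) = 6 cosh(sqrt(2) x) − 6 tanh(sqrt(2)·2) sinh(sqrt(2) x).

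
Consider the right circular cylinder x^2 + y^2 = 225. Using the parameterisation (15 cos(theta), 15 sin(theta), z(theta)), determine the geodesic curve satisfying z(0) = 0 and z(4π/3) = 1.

Parameterise the cylinder of radius R = 15 as
    r(θ) = (15 cos θ, 15 sin θ, z(θ)).
The arc-length element is
    ds = sqrt(225 + (dz/dθ)^2) dθ,
so the Lagrangian is L = sqrt(225 + z'^2).
L depends on z' only, not on z or θ, so ∂L/∂z = 0 and
    ∂L/∂z' = z' / sqrt(225 + z'^2).
The Euler-Lagrange equation gives
    d/dθ( z' / sqrt(225 + z'^2) ) = 0,
so z' is constant. Integrating once:
    z(θ) = a θ + b,
a helix on the cylinder (a straight line when the cylinder is unrolled). The constants a, b are determined by the endpoint conditions.
With endpoint conditions z(0) = 0 and z(4π/3) = 1: from z(0) = b we get b = 0, and a·4π/3 + 0 = 1 gives a = 3/(4π), so
    z(θ) = (3/(4π)) θ.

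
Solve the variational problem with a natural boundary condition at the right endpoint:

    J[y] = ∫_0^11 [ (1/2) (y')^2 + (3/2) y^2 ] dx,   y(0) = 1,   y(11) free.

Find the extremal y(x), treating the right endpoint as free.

The Lagrangian L = (1/2) (y')^2 + (3/2) y^2 gives
    ∂L/∂y = 3 y,   ∂L/∂y' = y'.
Euler-Lagrange: y'' − 3 y = 0.
With k = sqrt(3), the general solution is
    y(x) = A cosh(sqrt(3) x) + B sinh(sqrt(3) x).
Fixed left endpoint y(0) = 1 ⇒ A = 1.
The right endpoint x = 11 is free, so the natural (transversality) condition is ∂L/∂y' |_{x=11} = 0, i.e. y'(11) = 0.
Compute y'(x) = A k sinh(k x) + B k cosh(k x), so
    y'(11) = A k sinh(k·11) + B k cosh(k·11) = 0
    ⇒ B = −A tanh(k·11) = − tanh(sqrt(3)·11).
Therefore the extremal is
    y(x) = cosh(sqrt(3) x) − tanh(sqrt(3)·11) sinh(sqrt(3) x).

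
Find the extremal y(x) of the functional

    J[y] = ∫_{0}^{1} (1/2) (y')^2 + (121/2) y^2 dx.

The Lagrangian is L = (1/2) (y')^2 + (121/2) y^2.
Compute ∂L/∂y = 121y, ∂L/∂y' = y'.
The Euler-Lagrange equation d/dx(∂L/∂y') − ∂L/∂y = 0 reduces to
    y'' − 121 y = 0.
Its general solution is
    y(x) = A e^(11x) + B e^(−11x),
with A, B fixed by the endpoint conditions.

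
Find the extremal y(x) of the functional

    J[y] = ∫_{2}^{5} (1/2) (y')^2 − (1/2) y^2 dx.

The Lagrangian is L = (1/2) (y')^2 − (1/2) y^2.
Compute ∂L/∂y = -y, ∂L/∂y' = y'.
The Euler-Lagrange equation d/dx(∂L/∂y') − ∂L/∂y = 0 reduces to
    y'' + y = 0.
Its general solution is
    y(x) = A sin(x) + B cos(x),
with A, B fixed by the endpoint conditions.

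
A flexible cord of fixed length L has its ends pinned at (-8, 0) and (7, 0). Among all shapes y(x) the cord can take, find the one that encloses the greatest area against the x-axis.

Set up the augmented Lagrangian using a multiplier λ for the length constraint:
    F(y, y') = y − λ sqrt(1 + y'^2).
F has no explicit x dependence, so the Beltrami identity yields a first integral
    F − y' ∂F/∂y' = C.
Compute ∂F/∂y' = −λ y' / sqrt(1 + y'^2). Then
    y − λ sqrt(1 + y'^2) + λ y'^2 / sqrt(1 + y'^2) = C
    ⇒  y − λ / sqrt(1 + y'^2) = C.
Solving for y' and integrating gives
    (x − a)^2 + (y − b)^2 = λ^2,
a circular arc of radius λ. The constants a, b are determined by the endpoint conditions y(-8) = y(7) = 0, and λ is fixed implicitly by the length constraint
    ∫_{-8}^{7} sqrt(1 + y'^2) dx = L.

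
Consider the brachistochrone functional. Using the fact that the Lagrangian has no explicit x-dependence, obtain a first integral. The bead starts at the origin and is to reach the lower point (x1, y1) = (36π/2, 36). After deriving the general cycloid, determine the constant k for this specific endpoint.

The Lagrangian L = sqrt((1 + y'^2) / y) has no explicit x dependence, so the Beltrami identity applies:
    L − y' ∂L/∂y' = C.
Compute ∂L/∂y' = y' / sqrt(y (1 + y'^2)).
Substitute:
    sqrt((1 + y'^2)/y) − y'·y' / sqrt(y (1 + y'^2))
    = (1 + y'^2) / sqrt(y (1 + y'^2)) − y'^2 / sqrt(y (1 + y'^2))
    = 1 / sqrt(y (1 + y'^2)) = C.
Squaring and rearranging gives the first integral
    y (1 + y'^2) = 1/C^2 =: k   (constant).
Solving this first-order ODE by the substitution
    y = (k/2)(1 − cos θ)
yields the cycloid parameterisation
    x(θ) = (k/2)(θ − sin θ),   y(θ) = (k/2)(1 − cos θ).
The constant k is fixed by the endpoint condition.
Now fit the given lower endpoint (x1, y1) = (36π/2, 36). At the bottom of the first arch (θ = π), the parametric equations give
    y(π) = (k/2)(1 − cos π) = k,
    x(π) = (k/2)(π − sin π) = kπ/2.
Matching y(π) = 36 gives k = 36, consistent with x(π) = 36π/2. Therefore the specific cycloid is
    x(θ) = (36/2)(θ − sin θ),   y(θ) = (36/2)(1 − cos θ).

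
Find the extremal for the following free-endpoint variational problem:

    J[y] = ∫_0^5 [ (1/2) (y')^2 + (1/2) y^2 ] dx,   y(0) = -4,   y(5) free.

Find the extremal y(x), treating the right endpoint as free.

The Lagrangian L = (1/2) (y')^2 + (1/2) y^2 gives
    ∂L/∂y = 1 y,   ∂L/∂y' = y'.
Euler-Lagrange: y'' − y = 0.
With k = 1, the general solution is
    y(x) = A cosh(x) + B sinh(x).
Fixed left endpoint y(0) = -4 ⇒ A = -4.
The right endpoint x = 5 is free, so the natural (transversality) condition is ∂L/∂y' |_{x=5} = 0, i.e. y'(5) = 0.
Compute y'(x) = A k sinh(k x) + B k cosh(k x), so
    y'(5) = A k sinh(k·5) + B k cosh(k·5) = 0
    ⇒ B = −A tanh(k·5) = 4 tanh(1·5).
Therefore the extremal is
    y(x) = −4 cosh(1 x) + 4 tanh(1·5) sinh(1 x).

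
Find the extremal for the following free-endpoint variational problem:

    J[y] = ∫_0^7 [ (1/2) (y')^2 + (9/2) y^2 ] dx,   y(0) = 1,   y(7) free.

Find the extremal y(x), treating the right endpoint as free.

The Lagrangian L = (1/2) (y')^2 + (9/2) y^2 gives
    ∂L/∂y = 9 y,   ∂L/∂y' = y'.
Euler-Lagrange: y'' − 9 y = 0.
With k = 3, the general solution is
    y(x) = A cosh(3 x) + B sinh(3 x).
Fixed left endpoint y(0) = 1 ⇒ A = 1.
The right endpoint x = 7 is free, so the natural (transversality) condition is ∂L/∂y' |_{x=7} = 0, i.e. y'(7) = 0.
Compute y'(x) = A k sinh(k x) + B k cosh(k x), so
    y'(7) = A k sinh(k·7) + B k cosh(k·7) = 0
    ⇒ B = −A tanh(k·7) = − tanh(3·7).
Therefore the extremal is
    y(x) = cosh(3 x) − tanh(3·7) sinh(3 x).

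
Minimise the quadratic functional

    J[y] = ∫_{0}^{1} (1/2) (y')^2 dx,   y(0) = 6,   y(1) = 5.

The Lagrangian is L = (1/2) (y')^2.
Compute ∂L/∂y = 0, ∂L/∂y' = y'.
The Euler-Lagrange equation d/dx(∂L/∂y') − ∂L/∂y = 0 reduces to
    y'' = 0.
Its general solution is
    y(x) = A x + B,
with A, B fixed by the endpoint conditions.
Applying the endpoint conditions y(0) = 6 and y(1) = 5: solve A·0 + B = 6 and A·1 + B = 5. Subtracting gives A(1 − 0) = 5 − 6, so A = -1, and B = 6 − A·0 = 6. Therefore
    y(x) = -x + 6.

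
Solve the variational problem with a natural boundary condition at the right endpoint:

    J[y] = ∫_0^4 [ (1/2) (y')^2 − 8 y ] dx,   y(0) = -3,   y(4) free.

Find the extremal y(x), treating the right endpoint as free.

The Lagrangian L = (1/2) (y')^2 − 8 y gives
    ∂L/∂y = −8,   ∂L/∂y' = y'.
Euler-Lagrange: d/dx(y') − (−8) = 0, i.e. y'' + 8 = 0, so
    y(x) = −(8/2) x^2 + C1 x + C2.
Fixed left endpoint y(0) = -3 ⇒ C2 = -3.
The right endpoint x = 4 is free, so the natural (transversality) condition is ∂L/∂y' |_{x=4} = 0, i.e. y'(4) = 0.
Compute y'(x) = −8 x + C1, so y'(4) = −32 + C1 = 0 ⇒ C1 = 32.
Therefore the extremal is
    y(x) = −4 x^2 + 32 x − 3.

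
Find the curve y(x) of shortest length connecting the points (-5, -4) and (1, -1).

Arc-length functional: J[y] = ∫ sqrt(1 + (y')^2) dx.
Lagrangian L = sqrt(1 + (y')^2) has no explicit y dependence, so ∂L/∂y = 0 and the Euler-Lagrange equation gives
    d/dx( y' / sqrt(1 + (y')^2) ) = 0  ⇒  y' / sqrt(1 + (y')^2) = const.
Hence y' is constant, so y(x) is affine.
Fitting the endpoints (-5, -4) and (1, -1):
    slope m = ((-1) − (-4)) / (1 − (-5)) = 1/2,
    intercept c = (-4) − m·(-5) = -3/2.
Extremal: y(x) = (1/2) x - 3/2.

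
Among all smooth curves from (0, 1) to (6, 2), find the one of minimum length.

Arc-length functional: J[y] = ∫ sqrt(1 + (y')^2) dx.
Lagrangian L = sqrt(1 + (y')^2) has no explicit y dependence, so ∂L/∂y = 0 and the Euler-Lagrange equation gives
    d/dx( y' / sqrt(1 + (y')^2) ) = 0  ⇒  y' / sqrt(1 + (y')^2) = const.
Hence y' is constant, so y(x) is affine.
Fitting the endpoints (0, 1) and (6, 2):
    slope m = (2 − 1) / (6 − 0) = 1/6,
    intercept c = 1 − m·0 = 1.
Extremal: y(x) = (1/6) x + 1.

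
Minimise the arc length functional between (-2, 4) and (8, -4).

Arc-length functional: J[y] = ∫ sqrt(1 + (y')^2) dx.
Lagrangian L = sqrt(1 + (y')^2) has no explicit y dependence, so ∂L/∂y = 0 and the Euler-Lagrange equation gives
    d/dx( y' / sqrt(1 + (y')^2) ) = 0  ⇒  y' / sqrt(1 + (y')^2) = const.
Hence y' is constant, so y(x) is affine.
Fitting the endpoints (-2, 4) and (8, -4):
    slope m = ((-4) − 4) / (8 − (-2)) = -4/5,
    intercept c = 4 − m·(-2) = 12/5.
Extremal: y(x) = (-4/5) x + 12/5.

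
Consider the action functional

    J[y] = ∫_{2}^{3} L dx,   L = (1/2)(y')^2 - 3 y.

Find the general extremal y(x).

The Lagrangian is L = (1/2)(y')^2 - 3 y.
∂L/∂y = -3.
∂L/∂y' = y'.
The Euler-Lagrange equation d/dx(∂L/∂y') − ∂L/∂y = 0 becomes:
    y'' + 3 = 0
General solution: y(x) = -(3/2) x^2 + A x + B, where A and B are arbitrary constants fixed by the endpoint conditions.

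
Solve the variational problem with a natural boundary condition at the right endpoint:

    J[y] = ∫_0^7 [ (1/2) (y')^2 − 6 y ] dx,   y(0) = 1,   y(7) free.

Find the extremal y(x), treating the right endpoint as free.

The Lagrangian L = (1/2) (y')^2 − 6 y gives
    ∂L/∂y = −6,   ∂L/∂y' = y'.
Euler-Lagrange: d/dx(y') − (−6) = 0, i.e. y'' + 6 = 0, so
    y(x) = −(6/2) x^2 + C1 x + C2.
Fixed left endpoint y(0) = 1 ⇒ C2 = 1.
The right endpoint x = 7 is free, so the natural (transversality) condition is ∂L/∂y' |_{x=7} = 0, i.e. y'(7) = 0.
Compute y'(x) = −6 x + C1, so y'(7) = −42 + C1 = 0 ⇒ C1 = 42.
Therefore the extremal is
    y(x) = −3 x^2 + 42 x + 1.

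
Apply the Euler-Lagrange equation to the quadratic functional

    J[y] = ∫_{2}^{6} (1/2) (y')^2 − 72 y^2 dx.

The Lagrangian is L = (1/2) (y')^2 − 72 y^2.
Compute ∂L/∂y = -144y, ∂L/∂y' = y'.
The Euler-Lagrange equation d/dx(∂L/∂y') − ∂L/∂y = 0 reduces to
    y'' + 144 y = 0.
Its general solution is
    y(x) = A sin(12x) + B cos(12x),
with A, B fixed by the endpoint conditions.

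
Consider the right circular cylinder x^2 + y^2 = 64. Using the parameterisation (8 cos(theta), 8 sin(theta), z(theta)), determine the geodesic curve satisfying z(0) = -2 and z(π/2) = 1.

Parameterise the cylinder of radius R = 8 as
    r(θ) = (8 cos θ, 8 sin θ, z(θ)).
The arc-length element is
    ds = sqrt(64 + (dz/dθ)^2) dθ,
so the Lagrangian is L = sqrt(64 + z'^2).
L depends on z' only, not on z or θ, so ∂L/∂z = 0 and
    ∂L/∂z' = z' / sqrt(64 + z'^2).
The Euler-Lagrange equation gives
    d/dθ( z' / sqrt(64 + z'^2) ) = 0,
so z' is constant. Integrating once:
    z(θ) = a θ + b,
a helix on the cylinder (a straight line when the cylinder is unrolled). The constants a, b are determined by the endpoint conditions.
With endpoint conditions z(0) = -2 and z(π/2) = 1: from z(0) = b we get b = -2, and a·π/2 + -2 = 1 gives a = 6/π, so
    z(θ) = (6/π) θ − 2.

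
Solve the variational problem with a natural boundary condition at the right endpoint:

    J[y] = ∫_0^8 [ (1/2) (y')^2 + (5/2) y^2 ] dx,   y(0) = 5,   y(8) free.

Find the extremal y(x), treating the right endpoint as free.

The Lagrangian L = (1/2) (y')^2 + (5/2) y^2 gives
    ∂L/∂y = 5 y,   ∂L/∂y' = y'.
Euler-Lagrange: y'' − 5 y = 0.
With k = sqrt(5), the general solution is
    y(x) = A cosh(sqrt(5) x) + B sinh(sqrt(5) x).
Fixed left endpoint y(0) = 5 ⇒ A = 5.
The right endpoint x = 8 is free, so the natural (transversality) condition is ∂L/∂y' |_{x=8} = 0, i.e. y'(8) = 0.
Compute y'(x) = A k sinh(k x) + B k cosh(k x), so
    y'(8) = A k sinh(k·8) + B k cosh(k·8) = 0
    ⇒ B = −A tanh(k·8) = − 5 tanh(sqrt(5)·8).
Therefore the extremal is
    y(x) = 5 cosh(sqrt(5) x) − 5 tanh(sqrt(5)·8) sinh(sqrt(5) x).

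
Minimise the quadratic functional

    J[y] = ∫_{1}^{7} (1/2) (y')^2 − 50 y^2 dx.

The Lagrangian is L = (1/2) (y')^2 − 50 y^2.
Compute ∂L/∂y = -100y, ∂L/∂y' = y'.
The Euler-Lagrange equation d/dx(∂L/∂y') − ∂L/∂y = 0 reduces to
    y'' + 100 y = 0.
Its general solution is
    y(x) = A sin(10x) + B cos(10x),
with A, B fixed by the endpoint conditions.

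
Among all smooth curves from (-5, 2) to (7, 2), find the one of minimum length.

Arc-length functional: J[y] = ∫ sqrt(1 + (y')^2) dx.
Lagrangian L = sqrt(1 + (y')^2) has no explicit y dependence, so ∂L/∂y = 0 and the Euler-Lagrange equation gives
    d/dx( y' / sqrt(1 + (y')^2) ) = 0  ⇒  y' / sqrt(1 + (y')^2) = const.
Hence y' is constant, so y(x) is affine.
Fitting the endpoints (-5, 2) and (7, 2):
    slope m = (2 − 2) / (7 − (-5)) = 0,
    intercept c = 2 − m·(-5) = 2.
Extremal: y(x) = 2.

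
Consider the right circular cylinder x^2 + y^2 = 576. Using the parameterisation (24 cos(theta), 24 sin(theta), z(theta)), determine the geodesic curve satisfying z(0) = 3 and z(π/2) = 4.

Parameterise the cylinder of radius R = 24 as
    r(θ) = (24 cos θ, 24 sin θ, z(θ)).
The arc-length element is
    ds = sqrt(576 + (dz/dθ)^2) dθ,
so the Lagrangian is L = sqrt(576 + z'^2).
L depends on z' only, not on z or θ, so ∂L/∂z = 0 and
    ∂L/∂z' = z' / sqrt(576 + z'^2).
The Euler-Lagrange equation gives
    d/dθ( z' / sqrt(576 + z'^2) ) = 0,
so z' is constant. Integrating once:
    z(θ) = a θ + b,
a helix on the cylinder (a straight line when the cylinder is unrolled). The constants a, b are determined by the endpoint conditions.
With endpoint conditions z(0) = 3 and z(π/2) = 4: from z(0) = b we get b = 3, and a·π/2 + 3 = 4 gives a = 2/π, so
    z(θ) = (2/π) θ + 3.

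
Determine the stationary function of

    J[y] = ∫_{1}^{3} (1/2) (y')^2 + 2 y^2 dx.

The Lagrangian is L = (1/2) (y')^2 + 2 y^2.
Compute ∂L/∂y = 4y, ∂L/∂y' = y'.
The Euler-Lagrange equation d/dx(∂L/∂y') − ∂L/∂y = 0 reduces to
    y'' − 4 y = 0.
Its general solution is
    y(x) = A e^(2x) + B e^(−2x),
with A, B fixed by the endpoint conditions.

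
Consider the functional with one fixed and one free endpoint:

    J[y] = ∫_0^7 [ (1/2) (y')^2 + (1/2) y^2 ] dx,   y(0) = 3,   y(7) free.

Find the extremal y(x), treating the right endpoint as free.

The Lagrangian L = (1/2) (y')^2 + (1/2) y^2 gives
    ∂L/∂y = 1 y,   ∂L/∂y' = y'.
Euler-Lagrange: y'' − y = 0.
With k = 1, the general solution is
    y(x) = A cosh(x) + B sinh(x).
Fixed left endpoint y(0) = 3 ⇒ A = 3.
The right endpoint x = 7 is free, so the natural (transversality) condition is ∂L/∂y' |_{x=7} = 0, i.e. y'(7) = 0.
Compute y'(x) = A k sinh(k x) + B k cosh(k x), so
    y'(7) = A k sinh(k·7) + B k cosh(k·7) = 0
    ⇒ B = −A tanh(k·7) = − 3 tanh(1·7).
Therefore the extremal is
    y(x) = 3 cosh(1 x) − 3 tanh(1·7) sinh(1 x).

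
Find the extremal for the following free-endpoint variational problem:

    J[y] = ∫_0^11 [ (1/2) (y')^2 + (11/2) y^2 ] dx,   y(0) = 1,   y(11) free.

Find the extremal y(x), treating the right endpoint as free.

The Lagrangian L = (1/2) (y')^2 + (11/2) y^2 gives
    ∂L/∂y = 11 y,   ∂L/∂y' = y'.
Euler-Lagrange: y'' − 11 y = 0.
With k = sqrt(11), the general solution is
    y(x) = A cosh(sqrt(11) x) + B sinh(sqrt(11) x).
Fixed left endpoint y(0) = 1 ⇒ A = 1.
The right endpoint x = 11 is free, so the natural (transversality) condition is ∂L/∂y' |_{x=11} = 0, i.e. y'(11) = 0.
Compute y'(x) = A k sinh(k x) + B k cosh(k x), so
    y'(11) = A k sinh(k·11) + B k cosh(k·11) = 0
    ⇒ B = −A tanh(k·11) = − tanh(sqrt(11)·11).
Therefore the extremal is
    y(x) = cosh(sqrt(11) x) − tanh(sqrt(11)·11) sinh(sqrt(11) x).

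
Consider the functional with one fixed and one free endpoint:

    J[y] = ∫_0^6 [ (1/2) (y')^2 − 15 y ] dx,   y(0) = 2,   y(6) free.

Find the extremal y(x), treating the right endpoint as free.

The Lagrangian L = (1/2) (y')^2 − 15 y gives
    ∂L/∂y = −15,   ∂L/∂y' = y'.
Euler-Lagrange: d/dx(y') − (−15) = 0, i.e. y'' + 15 = 0, so
    y(x) = −(15/2) x^2 + C1 x + C2.
Fixed left endpoint y(0) = 2 ⇒ C2 = 2.
The right endpoint x = 6 is free, so the natural (transversality) condition is ∂L/∂y' |_{x=6} = 0, i.e. y'(6) = 0.
Compute y'(x) = −15 x + C1, so y'(6) = −90 + C1 = 0 ⇒ C1 = 90.
Therefore the extremal is
    y(x) = −(15/2) x^2 + 90 x + 2.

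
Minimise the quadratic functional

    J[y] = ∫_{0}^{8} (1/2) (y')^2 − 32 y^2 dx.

The Lagrangian is L = (1/2) (y')^2 − 32 y^2.
Compute ∂L/∂y = -64y, ∂L/∂y' = y'.
The Euler-Lagrange equation d/dx(∂L/∂y') − ∂L/∂y = 0 reduces to
    y'' + 64 y = 0.
Its general solution is
    y(x) = A sin(8x) + B cos(8x),
with A, B fixed by the endpoint conditions.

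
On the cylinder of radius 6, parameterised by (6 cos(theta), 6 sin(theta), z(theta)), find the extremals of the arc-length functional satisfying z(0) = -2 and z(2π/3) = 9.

Parameterise the cylinder of radius R = 6 as
    r(θ) = (6 cos θ, 6 sin θ, z(θ)).
The arc-length element is
    ds = sqrt(36 + (dz/dθ)^2) dθ,
so the Lagrangian is L = sqrt(36 + z'^2).
L depends on z' only, not on z or θ, so ∂L/∂z = 0 and
    ∂L/∂z' = z' / sqrt(36 + z'^2).
The Euler-Lagrange equation gives
    d/dθ( z' / sqrt(36 + z'^2) ) = 0,
so z' is constant. Integrating once:
    z(θ) = a θ + b,
a helix on the cylinder (a straight line when the cylinder is unrolled). The constants a, b are determined by the endpoint conditions.
With endpoint conditions z(0) = -2 and z(2π/3) = 9: from z(0) = b we get b = -2, and a·2π/3 + -2 = 9 gives a = 33/(2π), so
    z(θ) = (33/(2π)) θ − 2.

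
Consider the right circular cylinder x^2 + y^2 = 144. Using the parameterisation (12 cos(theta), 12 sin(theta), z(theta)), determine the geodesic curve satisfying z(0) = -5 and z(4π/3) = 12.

Parameterise the cylinder of radius R = 12 as
    r(θ) = (12 cos θ, 12 sin θ, z(θ)).
The arc-length element is
    ds = sqrt(144 + (dz/dθ)^2) dθ,
so the Lagrangian is L = sqrt(144 + z'^2).
L depends on z' only, not on z or θ, so ∂L/∂z = 0 and
    ∂L/∂z' = z' / sqrt(144 + z'^2).
The Euler-Lagrange equation gives
    d/dθ( z' / sqrt(144 + z'^2) ) = 0,
so z' is constant. Integrating once:
    z(θ) = a θ + b,
a helix on the cylinder (a straight line when the cylinder is unrolled). The constants a, b are determined by the endpoint conditions.
With endpoint conditions z(0) = -5 and z(4π/3) = 12: from z(0) = b we get b = -5, and a·4π/3 + -5 = 12 gives a = 51/(4π), so
    z(θ) = (51/(4π)) θ − 5.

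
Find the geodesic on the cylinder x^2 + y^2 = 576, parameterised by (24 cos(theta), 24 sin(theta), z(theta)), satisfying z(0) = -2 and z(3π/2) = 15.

Parameterise the cylinder of radius R = 24 as
    r(θ) = (24 cos θ, 24 sin θ, z(θ)).
The arc-length element is
    ds = sqrt(576 + (dz/dθ)^2) dθ,
so the Lagrangian is L = sqrt(576 + z'^2).
L depends on z' only, not on z or θ, so ∂L/∂z = 0 and
    ∂L/∂z' = z' / sqrt(576 + z'^2).
The Euler-Lagrange equation gives
    d/dθ( z' / sqrt(576 + z'^2) ) = 0,
so z' is constant. Integrating once:
    z(θ) = a θ + b,
a helix on the cylinder (a straight line when the cylinder is unrolled). The constants a, b are determined by the endpoint conditions.
With endpoint conditions z(0) = -2 and z(3π/2) = 15: from z(0) = b we get b = -2, and a·3π/2 + -2 = 15 gives a = 34/(3π), so
    z(θ) = (34/(3π)) θ − 2.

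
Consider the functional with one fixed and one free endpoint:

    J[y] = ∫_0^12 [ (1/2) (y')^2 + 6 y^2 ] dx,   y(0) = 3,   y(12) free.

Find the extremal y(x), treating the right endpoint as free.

The Lagrangian L = (1/2) (y')^2 + 6 y^2 gives
    ∂L/∂y = 12 y,   ∂L/∂y' = y'.
Euler-Lagrange: y'' − 12 y = 0.
With k = sqrt(12), the general solution is
    y(x) = A cosh(sqrt(12) x) + B sinh(sqrt(12) x).
Fixed left endpoint y(0) = 3 ⇒ A = 3.
The right endpoint x = 12 is free, so the natural (transversality) condition is ∂L/∂y' |_{x=12} = 0, i.e. y'(12) = 0.
Compute y'(x) = A k sinh(k x) + B k cosh(k x), so
    y'(12) = A k sinh(k·12) + B k cosh(k·12) = 0
    ⇒ B = −A tanh(k·12) = − 3 tanh(sqrt(12)·12).
Therefore the extremal is
    y(x) = 3 cosh(sqrt(12) x) − 3 tanh(sqrt(12)·12) sinh(sqrt(12) x).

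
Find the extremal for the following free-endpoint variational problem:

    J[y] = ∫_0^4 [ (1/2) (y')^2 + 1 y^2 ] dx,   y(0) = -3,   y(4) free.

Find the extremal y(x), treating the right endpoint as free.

The Lagrangian L = (1/2) (y')^2 + 1 y^2 gives
    ∂L/∂y = 2 y,   ∂L/∂y' = y'.
Euler-Lagrange: y'' − 2 y = 0.
With k = sqrt(2), the general solution is
    y(x) = A cosh(sqrt(2) x) + B sinh(sqrt(2) x).
Fixed left endpoint y(0) = -3 ⇒ A = -3.
The right endpoint x = 4 is free, so the natural (transversality) condition is ∂L/∂y' |_{x=4} = 0, i.e. y'(4) = 0.
Compute y'(x) = A k sinh(k x) + B k cosh(k x), so
    y'(4) = A k sinh(k·4) + B k cosh(k·4) = 0
    ⇒ B = −A tanh(k·4) = 3 tanh(sqrt(2)·4).
Therefore the extremal is
    y(x) = −3 cosh(sqrt(2) x) + 3 tanh(sqrt(2)·4) sinh(sqrt(2) x).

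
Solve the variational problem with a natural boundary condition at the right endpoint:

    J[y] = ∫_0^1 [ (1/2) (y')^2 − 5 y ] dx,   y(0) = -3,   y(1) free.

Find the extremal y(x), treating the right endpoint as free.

The Lagrangian L = (1/2) (y')^2 − 5 y gives
    ∂L/∂y = −5,   ∂L/∂y' = y'.
Euler-Lagrange: d/dx(y') − (−5) = 0, i.e. y'' + 5 = 0, so
    y(x) = −(5/2) x^2 + C1 x + C2.
Fixed left endpoint y(0) = -3 ⇒ C2 = -3.
The right endpoint x = 1 is free, so the natural (transversality) condition is ∂L/∂y' |_{x=1} = 0, i.e. y'(1) = 0.
Compute y'(x) = −5 x + C1, so y'(1) = −5 + C1 = 0 ⇒ C1 = 5.
Therefore the extremal is
    y(x) = −(5/2) x^2 + 5 x − 3.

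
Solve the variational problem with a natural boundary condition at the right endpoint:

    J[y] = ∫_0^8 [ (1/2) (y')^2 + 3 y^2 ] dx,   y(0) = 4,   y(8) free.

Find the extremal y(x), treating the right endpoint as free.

The Lagrangian L = (1/2) (y')^2 + 3 y^2 gives
    ∂L/∂y = 6 y,   ∂L/∂y' = y'.
Euler-Lagrange: y'' − 6 y = 0.
With k = sqrt(6), the general solution is
    y(x) = A cosh(sqrt(6) x) + B sinh(sqrt(6) x).
Fixed left endpoint y(0) = 4 ⇒ A = 4.
The right endpoint x = 8 is free, so the natural (transversality) condition is ∂L/∂y' |_{x=8} = 0, i.e. y'(8) = 0.
Compute y'(x) = A k sinh(k x) + B k cosh(k x), so
    y'(8) = A k sinh(k·8) + B k cosh(k·8) = 0
    ⇒ B = −A tanh(k·8) = − 4 tanh(sqrt(6)·8).
Therefore the extremal is
    y(x) = 4 cosh(sqrt(6) x) − 4 tanh(sqrt(6)·8) sinh(sqrt(6) x).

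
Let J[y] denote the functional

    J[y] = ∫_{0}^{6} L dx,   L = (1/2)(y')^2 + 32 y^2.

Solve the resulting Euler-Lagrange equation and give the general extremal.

The Lagrangian is L = (1/2)(y')^2 + 32 y^2.
∂L/∂y = 64y.
∂L/∂y' = y'.
The Euler-Lagrange equation d/dx(∂L/∂y') − ∂L/∂y = 0 becomes:
    y'' - 64 y = 0
General solution: y(x) = A e^(8x) + B e^(-8x), where A and B are arbitrary constants fixed by the endpoint conditions.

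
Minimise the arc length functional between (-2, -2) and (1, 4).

Arc-length functional: J[y] = ∫ sqrt(1 + (y')^2) dx.
Lagrangian L = sqrt(1 + (y')^2) has no explicit y dependence, so ∂L/∂y = 0 and the Euler-Lagrange equation gives
    d/dx( y' / sqrt(1 + (y')^2) ) = 0  ⇒  y' / sqrt(1 + (y')^2) = const.
Hence y' is constant, so y(x) is affine.
Fitting the endpoints (-2, -2) and (1, 4):
    slope m = (4 − (-2)) / (1 − (-2)) = 2,
    intercept c = (-2) − m·(-2) = 2.
Extremal: y(x) = 2 x + 2.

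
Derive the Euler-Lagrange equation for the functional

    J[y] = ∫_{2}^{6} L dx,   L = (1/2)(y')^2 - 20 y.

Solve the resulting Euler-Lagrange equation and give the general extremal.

The Lagrangian is L = (1/2)(y')^2 - 20 y.
∂L/∂y = -20.
∂L/∂y' = y'.
The Euler-Lagrange equation d/dx(∂L/∂y') − ∂L/∂y = 0 becomes:
    y'' + 20 = 0
General solution: y(x) = -10 x^2 + A x + B, where A and B are arbitrary constants fixed by the endpoint conditions.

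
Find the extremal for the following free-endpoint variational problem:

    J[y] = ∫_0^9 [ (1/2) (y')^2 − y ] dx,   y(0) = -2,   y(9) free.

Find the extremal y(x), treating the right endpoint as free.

The Lagrangian L = (1/2) (y')^2 − y gives
    ∂L/∂y = −1,   ∂L/∂y' = y'.
Euler-Lagrange: d/dx(y') − (−1) = 0, i.e. y'' + 1 = 0, so
    y(x) = −(1/2) x^2 + C1 x + C2.
Fixed left endpoint y(0) = -2 ⇒ C2 = -2.
The right endpoint x = 9 is free, so the natural (transversality) condition is ∂L/∂y' |_{x=9} = 0, i.e. y'(9) = 0.
Compute y'(x) = −1 x + C1, so y'(9) = −9 + C1 = 0 ⇒ C1 = 9.
Therefore the extremal is
    y(x) = −x^2/2 + 9 x − 2.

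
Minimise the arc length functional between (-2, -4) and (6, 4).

Arc-length functional: J[y] = ∫ sqrt(1 + (y')^2) dx.
Lagrangian L = sqrt(1 + (y')^2) has no explicit y dependence, so ∂L/∂y = 0 and the Euler-Lagrange equation gives
    d/dx( y' / sqrt(1 + (y')^2) ) = 0  ⇒  y' / sqrt(1 + (y')^2) = const.
Hence y' is constant, so y(x) is affine.
Fitting the endpoints (-2, -4) and (6, 4):
    slope m = (4 − (-4)) / (6 − (-2)) = 1,
    intercept c = (-4) − m·(-2) = -2.
Extremal: y(x) = x - 2.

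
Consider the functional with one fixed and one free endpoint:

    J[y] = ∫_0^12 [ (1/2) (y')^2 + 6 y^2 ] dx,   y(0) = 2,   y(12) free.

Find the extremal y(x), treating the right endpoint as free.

The Lagrangian L = (1/2) (y')^2 + 6 y^2 gives
    ∂L/∂y = 12 y,   ∂L/∂y' = y'.
Euler-Lagrange: y'' − 12 y = 0.
With k = sqrt(12), the general solution is
    y(x) = A cosh(sqrt(12) x) + B sinh(sqrt(12) x).
Fixed left endpoint y(0) = 2 ⇒ A = 2.
The right endpoint x = 12 is free, so the natural (transversality) condition is ∂L/∂y' |_{x=12} = 0, i.e. y'(12) = 0.
Compute y'(x) = A k sinh(k x) + B k cosh(k x), so
    y'(12) = A k sinh(k·12) + B k cosh(k·12) = 0
    ⇒ B = −A tanh(k·12) = − 2 tanh(sqrt(12)·12).
Therefore the extremal is
    y(x) = 2 cosh(sqrt(12) x) − 2 tanh(sqrt(12)·12) sinh(sqrt(12) x).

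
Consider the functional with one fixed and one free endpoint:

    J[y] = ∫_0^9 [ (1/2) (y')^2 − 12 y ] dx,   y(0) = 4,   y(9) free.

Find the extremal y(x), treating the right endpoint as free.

The Lagrangian L = (1/2) (y')^2 − 12 y gives
    ∂L/∂y = −12,   ∂L/∂y' = y'.
Euler-Lagrange: d/dx(y') − (−12) = 0, i.e. y'' + 12 = 0, so
    y(x) = −(12/2) x^2 + C1 x + C2.
Fixed left endpoint y(0) = 4 ⇒ C2 = 4.
The right endpoint x = 9 is free, so the natural (transversality) condition is ∂L/∂y' |_{x=9} = 0, i.e. y'(9) = 0.
Compute y'(x) = −12 x + C1, so y'(9) = −108 + C1 = 0 ⇒ C1 = 108.
Therefore the extremal is
    y(x) = −6 x^2 + 108 x + 4.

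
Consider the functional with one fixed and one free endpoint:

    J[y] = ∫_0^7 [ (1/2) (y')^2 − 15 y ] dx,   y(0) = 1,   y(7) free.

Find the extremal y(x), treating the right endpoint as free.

The Lagrangian L = (1/2) (y')^2 − 15 y gives
    ∂L/∂y = −15,   ∂L/∂y' = y'.
Euler-Lagrange: d/dx(y') − (−15) = 0, i.e. y'' + 15 = 0, so
    y(x) = −(15/2) x^2 + C1 x + C2.
Fixed left endpoint y(0) = 1 ⇒ C2 = 1.
The right endpoint x = 7 is free, so the natural (transversality) condition is ∂L/∂y' |_{x=7} = 0, i.e. y'(7) = 0.
Compute y'(x) = −15 x + C1, so y'(7) = −105 + C1 = 0 ⇒ C1 = 105.
Therefore the extremal is
    y(x) = −(15/2) x^2 + 105 x + 1.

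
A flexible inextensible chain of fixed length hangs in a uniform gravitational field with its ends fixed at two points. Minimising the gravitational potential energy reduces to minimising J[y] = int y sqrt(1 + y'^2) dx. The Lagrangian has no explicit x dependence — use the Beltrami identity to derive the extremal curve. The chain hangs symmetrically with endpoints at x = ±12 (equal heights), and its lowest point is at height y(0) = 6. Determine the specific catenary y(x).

The Lagrangian L(y, y') = y sqrt(1 + y'^2) has no explicit x dependence, so the Beltrami identity applies:
    L − y' ∂L/∂y' = C.
Compute ∂L/∂y' = y · y' / sqrt(1 + y'^2). Then
    L − y' ∂L/∂y'
    = y sqrt(1 + y'^2) − y · y'^2 / sqrt(1 + y'^2)
    = y (1 + y'^2 − y'^2) / sqrt(1 + y'^2)
    = y / sqrt(1 + y'^2) = C.
Squaring gives y^2 = C^2 (1 + y'^2), i.e.
    y'^2 = y^2 / C^2 − 1.
Separating variables,
    dy / sqrt(y^2 − C^2) = dx / C,
and integrating gives arccosh(y / C) = (x − a)/C, so
    y(x) = C cosh((x − a)/C),
the catenary. The constants C and a are fixed by the two endpoint conditions (and, for the hanging-chain problem, the length constraint selects C).
Now fit the given data. The endpoints x = ±12 are symmetric at equal height, so the catenary is even about its minimum: a = 0 and y(x) = C cosh(x/C). The lowest point is y(0) = C cosh(0) = C, and we are told y(0) = 6, so C = 6. Therefore
    y(x) = 6 cosh(x/6),
and at the endpoints
    y(±12) = 6 cosh(12/6).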